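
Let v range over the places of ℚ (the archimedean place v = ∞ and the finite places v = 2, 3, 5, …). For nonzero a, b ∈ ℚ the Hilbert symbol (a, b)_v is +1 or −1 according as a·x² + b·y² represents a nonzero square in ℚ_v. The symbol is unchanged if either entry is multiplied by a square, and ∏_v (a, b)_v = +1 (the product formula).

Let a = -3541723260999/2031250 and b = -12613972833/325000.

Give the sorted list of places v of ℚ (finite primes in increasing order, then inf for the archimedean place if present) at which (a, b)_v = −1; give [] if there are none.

[3, 5, 13, inf]

Mod squares: a ≡ -30030, b ≡ -4290. Check v ∈ {∞, 2, 3, 5, 7, 11, 13, 19}.
v=7: a=7^7·(≡1), b=7^6·(≡4) mod 7; (1|7)=+1, (4|7)=+1; (−1)^{7·6·3}·(+1)^6·(+1)^7 = +1.
v=∞: -30030 < 0 and -4290 < 0  ⇒  (a,b)_∞ = -1.
v=5: a=5^-7·(≡1), b=5^-5·(≡3) mod 5; (1|5)=+1, (3|5)=-1; (−1)^{-7·-5·2}·(+1)^-5·(-1)^-7 = -1.
v=3: a=3^1·(≡1), b=3^3·(≡1) mod 3; (1|3)=+1, (1|3)=+1; (−1)^{1·3·1}·(+1)^3·(+1)^1 = -1.
v=13: a=13^-1·(≡4), b=13^-1·(≡6) mod 13; (4|13)=+1, (6|13)=-1; (−1)^{-1·-1·6}·(+1)^-1·(-1)^-1 = -1.
v=2: v_2(a)=-1, v_2(b)=-3; units ≡ 1, 7 (mod 8); ε·ε+αω+βω = 0·1+-1·0+-3·0 ≡ 0  ⇒  (a,b)_2 = +1.
v=11: a=11^1·(≡5), b=11^1·(≡8) mod 11; (5|11)=+1, (8|11)=-1; (−1)^{1·1·5}·(+1)^1·(-1)^1 = +1.
v=19: a=19^4·(≡11), b=19^2·(≡9) mod 19; (11|19)=+1, (9|19)=+1; (−1)^{4·2·9}·(+1)^2·(+1)^4 = +1.
Ram(-30030, -4290) = {3, 5, 13, ∞}; no ℚ_3-point on the conic.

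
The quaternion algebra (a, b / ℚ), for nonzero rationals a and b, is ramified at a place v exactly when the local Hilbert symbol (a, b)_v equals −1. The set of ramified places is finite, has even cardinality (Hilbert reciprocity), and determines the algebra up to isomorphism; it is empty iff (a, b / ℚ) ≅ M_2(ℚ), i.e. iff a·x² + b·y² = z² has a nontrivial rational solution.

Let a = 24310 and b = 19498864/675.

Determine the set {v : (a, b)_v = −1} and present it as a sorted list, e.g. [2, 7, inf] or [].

[2, 5, 7, 11, 13, 17]

Mod squares: a ≡ 24310, b ≡ 74613. Check v ∈ {∞, 2, 3, 5, 7, 11, 13, 17, 19}.
v=11: a=11^1·(≡10), b=11^1·(≡10) mod 11; (10|11)=-1, (10|11)=-1; (−1)^{1·1·5}·(-1)^1·(-1)^1 = -1.
v=13: a=13^1·(≡11), b=13^0·(≡5) mod 13; (11|13)=-1, (5|13)=-1; (−1)^{1·0·6}·(-1)^0·(-1)^1 = -1.
v=∞: 24310 > 0 and 74613 > 0  ⇒  (a,b)_∞ = +1.
v=17: a=17^1·(≡2), b=17^1·(≡3) mod 17; (2|17)=+1, (3|17)=-1; (−1)^{1·1·8}·(+1)^1·(-1)^1 = -1.
v=7: a=7^0·(≡6), b=7^3·(≡5) mod 7; (6|7)=-1, (5|7)=-1; (−1)^{0·3·3}·(-1)^3·(-1)^0 = -1.
v=19: a=19^0·(≡9), b=19^1·(≡18) mod 19; (9|19)=+1, (18|19)=-1; (−1)^{0·1·9}·(+1)^1·(-1)^0 = +1.
v=2: v_2(a)=1, v_2(b)=4; units ≡ 3, 5 (mod 8); ε·ε+αω+βω = 1·0+1·1+4·1 ≡ 1  ⇒  (a,b)_2 = -1.
v=3: a=3^0·(≡1), b=3^-3·(≡1) mod 3; (1|3)=+1, (1|3)=+1; (−1)^{0·-3·1}·(+1)^-3·(+1)^0 = +1.
v=5: a=5^1·(≡2), b=5^-2·(≡2) mod 5; (2|5)=-1, (2|5)=-1; (−1)^{1·-2·2}·(-1)^-2·(-1)^1 = -1.
(24310, 74613 / ℚ) ramifies at {2, 5, 7, 11, 13, 17}: a division algebra.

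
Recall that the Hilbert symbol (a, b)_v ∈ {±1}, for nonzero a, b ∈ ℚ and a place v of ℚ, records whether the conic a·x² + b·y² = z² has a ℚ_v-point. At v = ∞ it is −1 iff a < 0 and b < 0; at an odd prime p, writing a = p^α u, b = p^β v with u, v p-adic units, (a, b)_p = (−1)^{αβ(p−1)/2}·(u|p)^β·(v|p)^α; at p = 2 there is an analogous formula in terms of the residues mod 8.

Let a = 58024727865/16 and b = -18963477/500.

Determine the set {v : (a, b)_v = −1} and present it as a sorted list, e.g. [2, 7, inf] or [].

Mod squares: a ≡ 4238785, b ≡ -130065. Check v ∈ {∞, 2, 3, 5, 13, 23, 29, 31, 41}.
v=23: a=23^1·(≡22), b=23^1·(≡3) mod 23; (22|23)=-1, (3|23)=+1; (−1)^{1·1·11}·(-1)^1·(+1)^1 = +1.
v=2: v_2(a)=-4, v_2(b)=-2; units ≡ 1, 7 (mod 8); ε·ε+αω+βω = 0·1+-4·0+-2·0 ≡ 0  ⇒  (a,b)_2 = +1.
v=∞: 4238785 > 0 and -130065 < 0  ⇒  (a,b)_∞ = +1.
v=41: a=41^1·(≡13), b=41^0·(≡6) mod 41; (13|41)=-1, (6|41)=-1; (−1)^{1·0·20}·(-1)^0·(-1)^1 = -1.
v=29: a=29^1·(≡13), b=29^1·(≡26) mod 29; (13|29)=+1, (26|29)=-1; (−1)^{1·1·14}·(+1)^1·(-1)^1 = -1.
v=3: a=3^4·(≡1), b=3^7·(≡1) mod 3; (1|3)=+1, (1|3)=+1; (−1)^{4·7·1}·(+1)^7·(+1)^4 = +1.
v=31: a=31^1·(≡1), b=31^0·(≡15) mod 31; (1|31)=+1, (15|31)=-1; (−1)^{1·0·15}·(+1)^0·(-1)^1 = -1.
v=13: a=13^2·(≡5), b=13^1·(≡11) mod 13; (5|13)=-1, (11|13)=-1; (−1)^{2·1·6}·(-1)^1·(-1)^2 = -1.
v=5: a=5^1·(≡3), b=5^-3·(≡2) mod 5; (3|5)=-1, (2|5)=-1; (−1)^{1·-3·2}·(-1)^-3·(-1)^1 = +1.
|Ram(4238785, -130065)| = 4, even; anisotropic at {13, 29, 31, 41}.

[13, 29, 31, 41]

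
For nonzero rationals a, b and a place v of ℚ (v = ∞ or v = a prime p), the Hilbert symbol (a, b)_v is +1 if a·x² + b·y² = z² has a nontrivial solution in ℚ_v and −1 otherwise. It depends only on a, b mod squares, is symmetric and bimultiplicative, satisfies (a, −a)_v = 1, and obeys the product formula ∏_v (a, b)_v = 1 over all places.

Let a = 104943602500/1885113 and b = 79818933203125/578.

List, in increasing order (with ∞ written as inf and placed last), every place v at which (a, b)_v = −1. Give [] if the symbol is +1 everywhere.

Mod squares: a ≡ 17, b ≡ 1178. Check v ∈ {∞, 2, 3, 5, 11, 17, 19, 31, 37}.
v=11: a=11^2·(≡2), b=11^0·(≡1) mod 11; (2|11)=-1, (1|11)=+1; (−1)^{2·0·5}·(-1)^0·(+1)^2 = +1.
v=3: a=3^-4·(≡2), b=3^0·(≡2) mod 3; (2|3)=-1, (2|3)=-1; (−1)^{-4·0·1}·(-1)^0·(-1)^-4 = +1.
v=37: a=37^-2·(≡5), b=37^0·(≡15) mod 37; (5|37)=-1, (15|37)=-1; (−1)^{-2·0·18}·(-1)^0·(-1)^-2 = +1.
v=5: a=5^4·(≡3), b=5^8·(≡3) mod 5; (3|5)=-1, (3|5)=-1; (−1)^{4·8·2}·(-1)^8·(-1)^4 = +1.
v=31: a=31^2·(≡3), b=31^3·(≡10) mod 31; (3|31)=-1, (10|31)=+1; (−1)^{2·3·15}·(-1)^3·(+1)^2 = -1.
v=∞: 17 > 0 and 1178 > 0  ⇒  (a,b)_∞ = +1.
v=17: a=17^-1·(≡15), b=17^-2·(≡6) mod 17; (15|17)=+1, (6|17)=-1; (−1)^{-1·-2·8}·(+1)^-2·(-1)^-1 = -1.
v=19: a=19^2·(≡16), b=19^3·(≡9) mod 19; (16|19)=+1, (9|19)=+1; (−1)^{2·3·9}·(+1)^3·(+1)^2 = +1.
v=2: v_2(a)=2, v_2(b)=-1; units ≡ 1, 5 (mod 8); ε·ε+αω+βω = 0·0+2·1+-1·0 ≡ 0  ⇒  (a,b)_2 = +1.
(17, 1178 / ℚ) ramifies at {17, 31}: a division algebra.

[17, 31]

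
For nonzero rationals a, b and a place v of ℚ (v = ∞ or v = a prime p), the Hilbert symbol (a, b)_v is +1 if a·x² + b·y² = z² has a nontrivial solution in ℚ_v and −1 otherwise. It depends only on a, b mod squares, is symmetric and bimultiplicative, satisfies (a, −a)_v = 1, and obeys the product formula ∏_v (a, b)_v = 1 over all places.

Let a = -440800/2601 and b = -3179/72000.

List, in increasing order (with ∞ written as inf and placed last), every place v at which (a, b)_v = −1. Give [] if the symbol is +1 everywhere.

[5, 19, 29, inf]

Mod squares: a ≡ -1102, b ≡ -55. Check v ∈ {∞, 2, 3, 5, 11, 17, 19, 29}.
v=29: a=29^1·(≡23), b=29^0·(≡15) mod 29; (23|29)=+1, (15|29)=-1; (−1)^{1·0·14}·(+1)^0·(-1)^1 = -1.
v=11: a=11^0·(≡5), b=11^1·(≡6) mod 11; (5|11)=+1, (6|11)=-1; (−1)^{0·1·5}·(+1)^1·(-1)^0 = +1.
v=17: a=17^-2·(≡3), b=17^2·(≡8) mod 17; (3|17)=-1, (8|17)=+1; (−1)^{-2·2·8}·(-1)^2·(+1)^-2 = +1.
v=2: v_2(a)=5, v_2(b)=-6; units ≡ 1, 1 (mod 8); ε·ε+αω+βω = 0·0+5·0+-6·0 ≡ 0  ⇒  (a,b)_2 = +1.
v=3: a=3^-2·(≡2), b=3^-2·(≡2) mod 3; (2|3)=-1, (2|3)=-1; (−1)^{-2·-2·1}·(-1)^-2·(-1)^-2 = +1.
v=19: a=19^1·(≡10), b=19^0·(≡12) mod 19; (10|19)=-1, (12|19)=-1; (−1)^{1·0·9}·(-1)^0·(-1)^1 = -1.
v=5: a=5^2·(≡3), b=5^-3·(≡1) mod 5; (3|5)=-1, (1|5)=+1; (−1)^{2·-3·2}·(-1)^-3·(+1)^2 = -1.
v=∞: -1102 < 0 and -55 < 0  ⇒  (a,b)_∞ = -1.
Ram(-1102, -55) = {5, 19, 29, ∞}; no ℚ_5-point on the conic.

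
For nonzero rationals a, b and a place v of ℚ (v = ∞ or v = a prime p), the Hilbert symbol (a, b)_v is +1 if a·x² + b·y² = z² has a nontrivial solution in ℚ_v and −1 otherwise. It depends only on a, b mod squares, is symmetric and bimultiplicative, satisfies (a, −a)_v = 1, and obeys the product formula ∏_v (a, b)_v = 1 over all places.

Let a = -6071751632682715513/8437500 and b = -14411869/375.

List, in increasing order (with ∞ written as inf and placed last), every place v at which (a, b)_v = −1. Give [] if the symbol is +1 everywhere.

(a, b) ≡ (-438495, -216178035) mod (ℚ^×)²; places V = {2, 3, 5, 17, 23, 29, 31, 41, ∞}.
(a,b)_∞: sgn(-438495)=−, sgn(-216178035)=−, so -1.
(a,b)_3: α=-3, u≡1; β=-1, v≡1 (mod 3); (1|3)=+1, (1|3)=+1; sign (−1)^1·+1^-1·+1^-3 = -1.
(a,b)_41: α=3, u≡6; β=1, v≡11 (mod 41); (6|41)=-1, (11|41)=-1; sign (−1)^0·-1^1·-1^3 = +1.
(a,b)_31: α=3, u≡29; β=1, v≡13 (mod 31); (29|31)=-1, (13|31)=-1; sign (−1)^1·-1^1·-1^3 = -1.
(a,b)_23: α=3, u≡18; β=1, v≡21 (mod 23); (18|23)=+1, (21|23)=-1; sign (−1)^1·+1^1·-1^3 = +1.
(a,b)_2: α=-2, β=0; u≡1, v≡5 (mod 8); ε(u)ε(v)=0·0, αω(v)=-2·1, βω(u)=0·0; sum ≡ 0  ⇒  +1.
(a,b)_5: α=-7, u≡4; β=-3, v≡2 (mod 5); (4|5)=+1, (2|5)=-1; sign (−1)^0·+1^-3·-1^-7 = -1.
(a,b)_17: α=2, u≡14; β=1, v≡16 (mod 17); (14|17)=-1, (16|17)=+1; sign (−1)^0·-1^1·+1^2 = -1.
(a,b)_29: α=2, u≡11; β=1, v≡23 (mod 29); (11|29)=-1, (23|29)=+1; sign (−1)^0·-1^1·+1^2 = -1.
(-438495, -216178035 / ℚ) ramifies at {3, 5, 17, 29, 31, ∞}: a division algebra.

[3, 5, 17, 29, 31, inf]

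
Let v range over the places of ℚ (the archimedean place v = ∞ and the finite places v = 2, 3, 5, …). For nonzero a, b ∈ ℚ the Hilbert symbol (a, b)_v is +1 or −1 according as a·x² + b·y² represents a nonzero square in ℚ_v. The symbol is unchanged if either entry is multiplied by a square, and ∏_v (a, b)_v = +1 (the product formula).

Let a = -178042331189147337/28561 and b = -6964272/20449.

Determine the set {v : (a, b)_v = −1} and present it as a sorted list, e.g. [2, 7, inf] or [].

[3, inf]

Mod squares: a ≡ -304513, b ≡ -987. Check v ∈ {∞, 2, 3, 7, 11, 13, 17, 19, 29, 31, 47}.
v=19: a=19^1·(≡1), b=19^0·(≡9) mod 19; (1|19)=+1, (9|19)=+1; (−1)^{1·0·9}·(+1)^0·(+1)^1 = +1.
v=29: a=29^2·(≡1), b=29^0·(≡5) mod 29; (1|29)=+1, (5|29)=+1; (−1)^{2·0·14}·(+1)^0·(+1)^2 = +1.
v=13: a=13^-4·(≡10), b=13^-2·(≡9) mod 13; (10|13)=+1, (9|13)=+1; (−1)^{-4·-2·6}·(+1)^-2·(+1)^-4 = +1.
v=47: a=47^3·(≡21), b=47^1·(≡39) mod 47; (21|47)=+1, (39|47)=-1; (−1)^{3·1·23}·(+1)^1·(-1)^3 = +1.
v=11: a=11^3·(≡4), b=11^-2·(≡1) mod 11; (4|11)=+1, (1|11)=+1; (−1)^{3·-2·5}·(+1)^-2·(+1)^3 = +1.
v=∞: -304513 < 0 and -987 < 0  ⇒  (a,b)_∞ = -1.
v=3: a=3^2·(≡2), b=3^3·(≡1) mod 3; (2|3)=-1, (1|3)=+1; (−1)^{2·3·1}·(-1)^3·(+1)^2 = -1.
v=2: v_2(a)=0, v_2(b)=4; units ≡ 7, 5 (mod 8); ε·ε+αω+βω = 1·0+0·1+4·0 ≡ 0  ⇒  (a,b)_2 = +1.
v=17: a=17^2·(≡4), b=17^0·(≡9) mod 17; (4|17)=+1, (9|17)=+1; (−1)^{2·0·8}·(+1)^0·(+1)^2 = +1.
v=7: a=7^0·(≡4), b=7^3·(≡5) mod 7; (4|7)=+1, (5|7)=-1; (−1)^{0·3·3}·(+1)^3·(-1)^0 = +1.
v=31: a=31^1·(≡16), b=31^0·(≡28) mod 31; (16|31)=+1, (28|31)=+1; (−1)^{1·0·15}·(+1)^0·(+1)^1 = +1.
(-304513, -987 / ℚ) ramifies at {3, ∞}: a division algebra.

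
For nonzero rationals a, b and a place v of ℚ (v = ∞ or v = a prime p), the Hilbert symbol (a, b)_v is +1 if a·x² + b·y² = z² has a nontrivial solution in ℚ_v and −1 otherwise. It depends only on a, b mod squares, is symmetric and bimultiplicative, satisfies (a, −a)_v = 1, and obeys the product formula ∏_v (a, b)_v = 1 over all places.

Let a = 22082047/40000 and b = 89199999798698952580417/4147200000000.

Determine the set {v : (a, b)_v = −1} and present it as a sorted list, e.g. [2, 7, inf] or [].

[13, 23]

Mod squares: a ≡ 247, b ≡ 193154. Check v ∈ {∞, 2, 3, 5, 7, 11, 13, 17, 19, 23}.
v=13: a=13^3·(≡11), b=13^9·(≡4) mod 13; (11|13)=-1, (4|13)=+1; (−1)^{3·9·6}·(-1)^9·(+1)^3 = -1.
v=2: v_2(a)=-6, v_2(b)=-17; units ≡ 7, 1 (mod 8); ε·ε+αω+βω = 1·0+-6·0+-17·0 ≡ 0  ⇒  (a,b)_2 = +1.
v=23: a=23^2·(≡7), b=23^3·(≡6) mod 23; (7|23)=-1, (6|23)=+1; (−1)^{2·3·11}·(-1)^3·(+1)^2 = -1.
v=3: a=3^0·(≡1), b=3^-4·(≡2) mod 3; (1|3)=+1, (2|3)=-1; (−1)^{0·-4·1}·(+1)^-4·(-1)^0 = +1.
v=17: a=17^0·(≡1), b=17^1·(≡5) mod 17; (1|17)=+1, (5|17)=-1; (−1)^{0·1·8}·(+1)^1·(-1)^0 = +1.
v=11: a=11^0·(≡5), b=11^2·(≡1) mod 11; (5|11)=+1, (1|11)=+1; (−1)^{0·2·5}·(+1)^2·(+1)^0 = +1.
v=5: a=5^-4·(≡3), b=5^-8·(≡1) mod 5; (3|5)=-1, (1|5)=+1; (−1)^{-4·-8·2}·(-1)^-8·(+1)^-4 = +1.
v=19: a=19^1·(≡8), b=19^3·(≡9) mod 19; (8|19)=-1, (9|19)=+1; (−1)^{1·3·9}·(-1)^3·(+1)^1 = +1.
v=7: a=7^0·(≡4), b=7^2·(≡6) mod 7; (4|7)=+1, (6|7)=-1; (−1)^{0·2·3}·(+1)^2·(-1)^0 = +1.
v=∞: 247 > 0 and 193154 > 0  ⇒  (a,b)_∞ = +1.
(247, 193154 / ℚ) ramifies at {13, 23}: a division algebra.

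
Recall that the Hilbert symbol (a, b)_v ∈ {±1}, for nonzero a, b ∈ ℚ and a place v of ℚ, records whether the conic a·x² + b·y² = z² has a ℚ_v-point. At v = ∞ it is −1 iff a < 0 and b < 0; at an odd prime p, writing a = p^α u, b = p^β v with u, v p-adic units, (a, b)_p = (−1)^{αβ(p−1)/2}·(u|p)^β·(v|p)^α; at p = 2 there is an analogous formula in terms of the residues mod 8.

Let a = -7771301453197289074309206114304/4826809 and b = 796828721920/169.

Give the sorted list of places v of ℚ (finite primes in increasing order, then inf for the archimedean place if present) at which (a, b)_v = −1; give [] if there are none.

Mod squares: a ≡ -4669, b ≡ 5883955. Check v ∈ {∞, 2, 5, 7, 11, 13, 17, 23, 29, 31}.
v=23: a=23^5·(≡13), b=23^2·(≡4) mod 23; (13|23)=+1, (4|23)=+1; (−1)^{5·2·11}·(+1)^2·(+1)^5 = +1.
v=13: a=13^-6·(≡2), b=13^-2·(≡10) mod 13; (2|13)=-1, (10|13)=+1; (−1)^{-6·-2·6}·(-1)^-2·(+1)^-6 = +1.
v=7: a=7^3·(≡5), b=7^1·(≡3) mod 7; (5|7)=-1, (3|7)=-1; (−1)^{3·1·3}·(-1)^1·(-1)^3 = -1.
v=29: a=29^3·(≡1), b=29^1·(≡19) mod 29; (1|29)=+1, (19|29)=-1; (−1)^{3·1·14}·(+1)^1·(-1)^3 = -1.
v=17: a=17^2·(≡10), b=17^1·(≡10) mod 17; (10|17)=-1, (10|17)=-1; (−1)^{2·1·8}·(-1)^1·(-1)^2 = -1.
v=5: a=5^0·(≡4), b=5^1·(≡1) mod 5; (4|5)=+1, (1|5)=+1; (−1)^{0·1·2}·(+1)^1·(+1)^0 = +1.
v=2: v_2(a)=32, v_2(b)=8; units ≡ 3, 3 (mod 8); ε·ε+αω+βω = 1·1+32·1+8·1 ≡ 1  ⇒  (a,b)_2 = -1.
v=11: a=11^2·(≡8), b=11^1·(≡6) mod 11; (8|11)=-1, (6|11)=-1; (−1)^{2·1·5}·(-1)^1·(-1)^2 = -1.
v=31: a=31^2·(≡27), b=31^1·(≡13) mod 31; (27|31)=-1, (13|31)=-1; (−1)^{2·1·15}·(-1)^1·(-1)^2 = -1.
v=∞: -4669 < 0 and 5883955 > 0  ⇒  (a,b)_∞ = +1.
|Ram(-4669, 5883955)| = 6, even; anisotropic at {2, 7, 11, 17, 29, 31}.

[2, 7, 11, 17, 29, 31]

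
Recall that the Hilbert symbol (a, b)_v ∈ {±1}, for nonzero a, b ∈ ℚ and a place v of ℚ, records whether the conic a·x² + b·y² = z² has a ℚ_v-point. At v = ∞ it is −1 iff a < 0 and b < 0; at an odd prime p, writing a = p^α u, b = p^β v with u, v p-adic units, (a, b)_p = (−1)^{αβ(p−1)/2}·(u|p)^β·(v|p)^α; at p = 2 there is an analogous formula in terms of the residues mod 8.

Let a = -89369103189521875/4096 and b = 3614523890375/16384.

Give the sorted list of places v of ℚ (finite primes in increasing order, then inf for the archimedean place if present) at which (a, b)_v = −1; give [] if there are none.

(a, b) ≡ (-146189035, 147815) mod (ℚ^×)²; places V = {2, 5, 17, 23, 37, 43, 47, ∞}.
(a,b)_37: α=1, u≡3; β=1, v≡3 (mod 37); (3|37)=+1, (3|37)=+1; sign (−1)^0·+1^1·+1^1 = +1.
(a,b)_47: α=1, u≡17; β=1, v≡26 (mod 47); (17|47)=+1, (26|47)=-1; sign (−1)^1·+1^1·-1^1 = +1.
(a,b)_∞: sgn(-146189035)=−, sgn(147815)=+, so +1.
(a,b)_5: α=5, u≡3; β=3, v≡2 (mod 5); (3|5)=-1, (2|5)=-1; sign (−1)^0·-1^3·-1^5 = +1.
(a,b)_43: α=3, u≡30; β=2, v≡17 (mod 43); (30|43)=-1, (17|43)=+1; sign (−1)^0·-1^2·+1^3 = +1.
(a,b)_17: α=1, u≡3; β=1, v≡9 (mod 17); (3|17)=-1, (9|17)=+1; sign (−1)^0·-1^1·+1^1 = -1.
(a,b)_23: α=3, u≡21; β=2, v≡21 (mod 23); (21|23)=-1, (21|23)=-1; sign (−1)^0·-1^2·-1^3 = -1.
(a,b)_2: α=-12, β=-14; u≡5, v≡7 (mod 8); ε(u)ε(v)=0·1, αω(v)=-12·0, βω(u)=-14·1; sum ≡ 0  ⇒  +1.
Ram(-146189035, 147815) = {17, 23}; no ℚ_17-point on the conic.

[17, 23]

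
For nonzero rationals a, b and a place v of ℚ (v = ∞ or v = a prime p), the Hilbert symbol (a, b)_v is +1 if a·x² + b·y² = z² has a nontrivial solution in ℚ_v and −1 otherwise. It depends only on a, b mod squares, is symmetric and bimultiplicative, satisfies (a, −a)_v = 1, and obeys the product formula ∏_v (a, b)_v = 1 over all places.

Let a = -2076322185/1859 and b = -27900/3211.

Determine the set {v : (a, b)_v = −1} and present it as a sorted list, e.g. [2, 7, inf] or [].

[7, inf]

(a, b) ≡ (-7315, -589) mod (ℚ^×)²; places V = {2, 3, 5, 7, 11, 13, 19, 31, ∞}.
(a,b)_∞: sgn(-7315)=−, sgn(-589)=−, so -1.
(a,b)_31: α=2, u≡9; β=1, v≡12 (mod 31); (9|31)=+1, (12|31)=-1; sign (−1)^0·+1^1·-1^2 = +1.
(a,b)_3: α=2, u≡2; β=2, v≡2 (mod 3); (2|3)=-1, (2|3)=-1; sign (−1)^0·-1^2·-1^2 = +1.
(a,b)_11: α=-1, u≡2; β=0, v≡4 (mod 11); (2|11)=-1, (4|11)=+1; sign (−1)^0·-1^0·+1^-1 = +1.
(a,b)_2: α=0, β=2; u≡5, v≡3 (mod 8); ε(u)ε(v)=0·1, αω(v)=0·1, βω(u)=2·1; sum ≡ 0  ⇒  +1.
(a,b)_5: α=1, u≡2; β=2, v≡4 (mod 5); (2|5)=-1, (4|5)=+1; sign (−1)^0·-1^2·+1^1 = +1.
(a,b)_7: α=1, u≡5; β=0, v≡6 (mod 7); (5|7)=-1, (6|7)=-1; sign (−1)^0·-1^0·-1^1 = -1.
(a,b)_19: α=3, u≡15; β=-1, v≡4 (mod 19); (15|19)=-1, (4|19)=+1; sign (−1)^1·-1^-1·+1^3 = +1.
(a,b)_13: α=-2, u≡1; β=-2, v≡4 (mod 13); (1|13)=+1, (4|13)=+1; sign (−1)^0·+1^-2·+1^-2 = +1.
Ram(-7315, -589) = {7, ∞}; no ℚ_7-point on the conic.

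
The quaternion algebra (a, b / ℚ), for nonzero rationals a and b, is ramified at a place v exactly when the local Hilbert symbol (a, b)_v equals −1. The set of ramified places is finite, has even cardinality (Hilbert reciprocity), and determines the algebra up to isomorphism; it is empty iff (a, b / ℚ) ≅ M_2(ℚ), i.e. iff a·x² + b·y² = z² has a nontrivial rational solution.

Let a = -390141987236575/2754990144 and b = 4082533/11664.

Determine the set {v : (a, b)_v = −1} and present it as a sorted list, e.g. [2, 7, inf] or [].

Mod squares: a ≡ -9367, b ≡ 493. Check v ∈ {∞, 2, 3, 5, 7, 13, 17, 19, 29}.
v=13: a=13^0·(≡5), b=13^2·(≡1) mod 13; (5|13)=-1, (1|13)=+1; (−1)^{0·2·6}·(-1)^2·(+1)^0 = +1.
v=5: a=5^2·(≡3), b=5^0·(≡2) mod 5; (3|5)=-1, (2|5)=-1; (−1)^{2·0·2}·(-1)^0·(-1)^2 = +1.
v=7: a=7^8·(≡5), b=7^2·(≡5) mod 7; (5|7)=-1, (5|7)=-1; (−1)^{8·2·3}·(-1)^2·(-1)^8 = +1.
v=19: a=19^1·(≡11), b=19^0·(≡8) mod 19; (11|19)=+1, (8|19)=-1; (−1)^{1·0·9}·(+1)^0·(-1)^1 = -1.
v=∞: -9367 < 0 and 493 > 0  ⇒  (a,b)_∞ = +1.
v=17: a=17^3·(≡3), b=17^1·(≡12) mod 17; (3|17)=-1, (12|17)=-1; (−1)^{3·1·8}·(-1)^1·(-1)^3 = +1.
v=2: v_2(a)=-6, v_2(b)=-4; units ≡ 1, 5 (mod 8); ε·ε+αω+βω = 0·0+-6·1+-4·0 ≡ 0  ⇒  (a,b)_2 = +1.
v=29: a=29^1·(≡1), b=29^1·(≡26) mod 29; (1|29)=+1, (26|29)=-1; (−1)^{1·1·14}·(+1)^1·(-1)^1 = -1.
v=3: a=3^-16·(≡2), b=3^-6·(≡1) mod 3; (2|3)=-1, (1|3)=+1; (−1)^{-16·-6·1}·(-1)^-6·(+1)^-16 = +1.
|Ram(-9367, 493)| = 2, even; anisotropic at {19, 29}.

[19, 29]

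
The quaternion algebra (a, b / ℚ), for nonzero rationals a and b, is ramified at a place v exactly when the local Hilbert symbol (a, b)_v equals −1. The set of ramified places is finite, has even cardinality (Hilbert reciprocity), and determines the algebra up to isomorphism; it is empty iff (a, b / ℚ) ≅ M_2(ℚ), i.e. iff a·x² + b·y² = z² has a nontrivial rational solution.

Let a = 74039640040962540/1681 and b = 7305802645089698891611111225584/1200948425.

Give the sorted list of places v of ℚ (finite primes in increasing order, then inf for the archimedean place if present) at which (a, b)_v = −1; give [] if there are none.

[2, 5, 11, 19, 29, 31]

Mod squares: a ≡ 597835, b ≡ 3927. Check v ∈ {∞, 2, 3, 5, 7, 11, 13, 17, 19, 29, 31, 41}.
v=13: a=13^0·(≡12), b=13^2·(≡10) mod 13; (12|13)=+1, (10|13)=+1; (−1)^{0·2·6}·(+1)^2·(+1)^0 = +1.
v=11: a=11^0·(≡6), b=11^3·(≡4) mod 11; (6|11)=-1, (4|11)=+1; (−1)^{0·3·5}·(-1)^3·(+1)^0 = -1.
v=17: a=17^0·(≡2), b=17^-1·(≡7) mod 17; (2|17)=+1, (7|17)=-1; (−1)^{0·-1·8}·(+1)^-1·(-1)^0 = +1.
v=41: a=41^-2·(≡34), b=41^-4·(≡18) mod 41; (34|41)=-1, (18|41)=+1; (−1)^{-2·-4·20}·(-1)^-4·(+1)^-2 = +1.
v=∞: 597835 > 0 and 3927 > 0  ⇒  (a,b)_∞ = +1.
v=5: a=5^1·(≡3), b=5^-2·(≡2) mod 5; (3|5)=-1, (2|5)=-1; (−1)^{1·-2·2}·(-1)^-2·(-1)^1 = -1.
v=19: a=19^3·(≡1), b=19^6·(≡10) mod 19; (1|19)=+1, (10|19)=-1; (−1)^{3·6·9}·(+1)^6·(-1)^3 = -1.
v=2: v_2(a)=2, v_2(b)=4; units ≡ 3, 7 (mod 8); ε·ε+αω+βω = 1·1+2·0+4·1 ≡ 1  ⇒  (a,b)_2 = -1.
v=7: a=7^7·(≡3), b=7^11·(≡2) mod 7; (3|7)=-1, (2|7)=+1; (−1)^{7·11·3}·(-1)^11·(+1)^7 = +1.
v=31: a=31^1·(≡11), b=31^2·(≡22) mod 31; (11|31)=-1, (22|31)=-1; (−1)^{1·2·15}·(-1)^2·(-1)^1 = -1.
v=3: a=3^6·(≡1), b=3^3·(≡1) mod 3; (1|3)=+1, (1|3)=+1; (−1)^{6·3·1}·(+1)^3·(+1)^6 = +1.
v=29: a=29^1·(≡7), b=29^2·(≡2) mod 29; (7|29)=+1, (2|29)=-1; (−1)^{1·2·14}·(+1)^2·(-1)^1 = -1.
(597835, 3927 / ℚ) ramifies at {2, 5, 11, 19, 29, 31}: a division algebra.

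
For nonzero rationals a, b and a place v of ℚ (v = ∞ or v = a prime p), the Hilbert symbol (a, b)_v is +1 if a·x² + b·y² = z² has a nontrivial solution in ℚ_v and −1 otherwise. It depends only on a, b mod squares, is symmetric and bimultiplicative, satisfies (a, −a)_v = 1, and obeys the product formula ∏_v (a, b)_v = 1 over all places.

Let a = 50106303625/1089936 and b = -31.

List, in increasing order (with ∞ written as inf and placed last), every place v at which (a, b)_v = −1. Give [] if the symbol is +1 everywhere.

(a, b) ≡ (113305, -31) mod (ℚ^×)²; places V = {2, 3, 5, 7, 17, 19, 29, 31, 43, ∞}.
(a,b)_3: α=-4, u≡1; β=0, v≡2 (mod 3); (1|3)=+1, (2|3)=-1; sign (−1)^0·+1^0·-1^-4 = +1.
(a,b)_17: α=1, u≡15; β=0, v≡3 (mod 17); (15|17)=+1, (3|17)=-1; sign (−1)^0·+1^0·-1^1 = -1.
(a,b)_43: α=1, u≡19; β=0, v≡12 (mod 43); (19|43)=-1, (12|43)=-1; sign (−1)^0·-1^0·-1^1 = -1.
(a,b)_19: α=2, u≡15; β=0, v≡7 (mod 19); (15|19)=-1, (7|19)=+1; sign (−1)^0·-1^0·+1^2 = +1.
(a,b)_29: α=-2, u≡12; β=0, v≡27 (mod 29); (12|29)=-1, (27|29)=-1; sign (−1)^0·-1^0·-1^-2 = +1.
(a,b)_31: α=1, u≡9; β=1, v≡30 (mod 31); (9|31)=+1, (30|31)=-1; sign (−1)^1·+1^1·-1^1 = +1.
(a,b)_2: α=-4, β=0; u≡1, v≡1 (mod 8); ε(u)ε(v)=0·0, αω(v)=-4·0, βω(u)=0·0; sum ≡ 0  ⇒  +1.
(a,b)_7: α=2, u≡6; β=0, v≡4 (mod 7); (6|7)=-1, (4|7)=+1; sign (−1)^0·-1^0·+1^2 = +1.
(a,b)_∞: sgn(113305)=+, sgn(-31)=−, so +1.
(a,b)_5: α=3, u≡4; β=0, v≡4 (mod 5); (4|5)=+1, (4|5)=+1; sign (−1)^0·+1^0·+1^3 = +1.
Ram(113305, -31) = {17, 43}; no ℚ_17-point on the conic.

[17, 43]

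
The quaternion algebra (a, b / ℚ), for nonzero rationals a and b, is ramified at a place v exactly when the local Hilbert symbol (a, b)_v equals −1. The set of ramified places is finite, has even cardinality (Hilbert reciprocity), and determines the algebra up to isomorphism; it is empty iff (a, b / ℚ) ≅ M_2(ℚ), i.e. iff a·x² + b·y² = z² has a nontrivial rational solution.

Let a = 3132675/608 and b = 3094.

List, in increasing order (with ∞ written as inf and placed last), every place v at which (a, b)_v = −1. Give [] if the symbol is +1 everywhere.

[2, 13]

(a, b) ≡ (58786, 3094) mod (ℚ^×)²; places V = {2, 3, 5, 7, 13, 17, 19, ∞}.
(a,b)_2: α=-5, β=1; u≡1, v≡3 (mod 8); ε(u)ε(v)=0·1, αω(v)=-5·1, βω(u)=1·0; sum ≡ 1  ⇒  -1.
(a,b)_7: α=1, u≡6; β=1, v≡1 (mod 7); (6|7)=-1, (1|7)=+1; sign (−1)^1·-1^1·+1^1 = +1.
(a,b)_13: α=1, u≡2; β=1, v≡4 (mod 13); (2|13)=-1, (4|13)=+1; sign (−1)^0·-1^1·+1^1 = -1.
(a,b)_17: α=1, u≡14; β=1, v≡12 (mod 17); (14|17)=-1, (12|17)=-1; sign (−1)^0·-1^1·-1^1 = +1.
(a,b)_19: α=-1, u≡17; β=0, v≡16 (mod 19); (17|19)=+1, (16|19)=+1; sign (−1)^0·+1^0·+1^-1 = +1.
(a,b)_5: α=2, u≡4; β=0, v≡4 (mod 5); (4|5)=+1, (4|5)=+1; sign (−1)^0·+1^0·+1^2 = +1.
(a,b)_3: α=4, u≡1; β=0, v≡1 (mod 3); (1|3)=+1, (1|3)=+1; sign (−1)^0·+1^0·+1^4 = +1.
(a,b)_∞: sgn(58786)=+, sgn(3094)=+, so +1.
Ram(58786, 3094) = {2, 13}; no ℚ_2-point on the conic.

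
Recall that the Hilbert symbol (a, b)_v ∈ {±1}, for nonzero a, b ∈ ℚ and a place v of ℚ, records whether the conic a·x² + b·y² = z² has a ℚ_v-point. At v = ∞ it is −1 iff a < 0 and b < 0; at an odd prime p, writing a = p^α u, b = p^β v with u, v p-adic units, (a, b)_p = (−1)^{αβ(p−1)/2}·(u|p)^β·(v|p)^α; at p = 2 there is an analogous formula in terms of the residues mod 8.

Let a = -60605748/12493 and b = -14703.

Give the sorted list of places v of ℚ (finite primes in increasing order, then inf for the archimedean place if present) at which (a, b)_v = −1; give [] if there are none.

(a, b) ≡ (-446641, -87) mod (ℚ^×)²; places V = {2, 3, 7, 13, 17, 29, 31, 43, 47, ∞}.
(a,b)_47: α=1, u≡20; β=0, v≡8 (mod 47); (20|47)=-1, (8|47)=+1; sign (−1)^0·-1^0·+1^1 = +1.
(a,b)_∞: sgn(-446641)=−, sgn(-87)=−, so -1.
(a,b)_43: α=1, u≡12; β=0, v≡3 (mod 43); (12|43)=-1, (3|43)=-1; sign (−1)^0·-1^0·-1^1 = -1.
(a,b)_2: α=2, β=0; u≡7, v≡1 (mod 8); ε(u)ε(v)=1·0, αω(v)=2·0, βω(u)=0·0; sum ≡ 0  ⇒  +1.
(a,b)_3: α=2, u≡2; β=1, v≡1 (mod 3); (2|3)=-1, (1|3)=+1; sign (−1)^0·-1^1·+1^2 = -1.
(a,b)_7: α=2, u≡4; β=0, v≡4 (mod 7); (4|7)=+1, (4|7)=+1; sign (−1)^0·+1^0·+1^2 = +1.
(a,b)_29: α=0, u≡26; β=1, v≡15 (mod 29); (26|29)=-1, (15|29)=-1; sign (−1)^0·-1^1·-1^0 = -1.
(a,b)_17: α=1, u≡4; β=0, v≡2 (mod 17); (4|17)=+1, (2|17)=+1; sign (−1)^0·+1^0·+1^1 = +1.
(a,b)_13: α=-1, u≡8; β=2, v≡4 (mod 13); (8|13)=-1, (4|13)=+1; sign (−1)^0·-1^2·+1^-1 = +1.
(a,b)_31: α=-2, u≡14; β=0, v≡22 (mod 31); (14|31)=+1, (22|31)=-1; sign (−1)^0·+1^0·-1^-2 = +1.
|Ram(-446641, -87)| = 4, even; anisotropic at {3, 29, 43, ∞}.

[3, 29, 43, inf]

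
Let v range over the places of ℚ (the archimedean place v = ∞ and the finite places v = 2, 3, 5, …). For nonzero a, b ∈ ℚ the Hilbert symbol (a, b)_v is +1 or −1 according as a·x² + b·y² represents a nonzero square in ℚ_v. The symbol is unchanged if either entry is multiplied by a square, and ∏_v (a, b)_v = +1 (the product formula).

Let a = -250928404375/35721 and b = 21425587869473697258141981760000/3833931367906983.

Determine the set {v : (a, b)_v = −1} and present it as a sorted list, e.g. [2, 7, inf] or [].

[11, 23]

(a, b) ≡ (-4807, 38038) mod (ℚ^×)²; places V = {2, 3, 5, 7, 11, 13, 17, 19, 23, 29, 41, ∞}.
(a,b)_11: α=1, u≡3; β=3, v≡5 (mod 11); (3|11)=+1, (5|11)=+1; sign (−1)^1·+1^3·+1^1 = -1.
(a,b)_5: α=4, u≡3; β=4, v≡2 (mod 5); (3|5)=-1, (2|5)=-1; sign (−1)^0·-1^4·-1^4 = +1.
(a,b)_19: α=1, u≡2; β=3, v≡11 (mod 19); (2|19)=-1, (11|19)=+1; sign (−1)^1·-1^3·+1^1 = +1.
(a,b)_3: α=-6, u≡2; β=-18, v≡1 (mod 3); (2|3)=-1, (1|3)=+1; sign (−1)^0·-1^-18·+1^-6 = +1.
(a,b)_17: α=4, u≡13; β=10, v≡13 (mod 17); (13|17)=+1, (13|17)=+1; sign (−1)^0·+1^10·+1^4 = +1.
(a,b)_29: α=0, u≡13; β=-2, v≡15 (mod 29); (13|29)=+1, (15|29)=-1; sign (−1)^0·+1^-2·-1^0 = +1.
(a,b)_2: α=0, β=9; u≡1, v≡3 (mod 8); ε(u)ε(v)=0·1, αω(v)=0·1, βω(u)=9·0; sum ≡ 0  ⇒  +1.
(a,b)_7: α=-2, u≡2; β=-1, v≡2 (mod 7); (2|7)=+1, (2|7)=+1; sign (−1)^0·+1^-1·+1^-2 = +1.
(a,b)_23: α=1, u≡14; β=4, v≡11 (mod 23); (14|23)=-1, (11|23)=-1; sign (−1)^0·-1^4·-1^1 = -1.
(a,b)_∞: sgn(-4807)=−, sgn(38038)=+, so +1.
(a,b)_13: α=0, u≡4; β=1, v≡1 (mod 13); (4|13)=+1, (1|13)=+1; sign (−1)^0·+1^1·+1^0 = +1.
(a,b)_41: α=0, u≡1; β=-2, v≡40 (mod 41); (1|41)=+1, (40|41)=+1; sign (−1)^0·+1^-2·+1^0 = +1.
Ram(-4807, 38038) = {11, 23}; no ℚ_11-point on the conic.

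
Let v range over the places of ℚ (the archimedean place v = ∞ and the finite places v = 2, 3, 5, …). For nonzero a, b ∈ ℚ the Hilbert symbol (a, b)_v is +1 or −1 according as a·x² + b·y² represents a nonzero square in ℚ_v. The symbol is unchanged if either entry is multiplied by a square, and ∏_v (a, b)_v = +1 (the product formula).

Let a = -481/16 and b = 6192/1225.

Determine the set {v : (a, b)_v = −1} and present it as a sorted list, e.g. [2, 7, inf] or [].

[2, 37]

Mod squares: a ≡ -481, b ≡ 43. Check v ∈ {∞, 2, 3, 5, 7, 13, 37, 43}.
v=3: a=3^0·(≡2), b=3^2·(≡1) mod 3; (2|3)=-1, (1|3)=+1; (−1)^{0·2·1}·(-1)^2·(+1)^0 = +1.
v=5: a=5^0·(≡4), b=5^-2·(≡3) mod 5; (4|5)=+1, (3|5)=-1; (−1)^{0·-2·2}·(+1)^-2·(-1)^0 = +1.
v=13: a=13^1·(≡5), b=13^0·(≡10) mod 13; (5|13)=-1, (10|13)=+1; (−1)^{1·0·6}·(-1)^0·(+1)^1 = +1.
v=∞: -481 < 0 and 43 > 0  ⇒  (a,b)_∞ = +1.
v=7: a=7^0·(≡1), b=7^-2·(≡1) mod 7; (1|7)=+1, (1|7)=+1; (−1)^{0·-2·3}·(+1)^-2·(+1)^0 = +1.
v=37: a=37^1·(≡20), b=37^0·(≡31) mod 37; (20|37)=-1, (31|37)=-1; (−1)^{1·0·18}·(-1)^0·(-1)^1 = -1.
v=2: v_2(a)=-4, v_2(b)=4; units ≡ 7, 3 (mod 8); ε·ε+αω+βω = 1·1+-4·1+4·0 ≡ 1  ⇒  (a,b)_2 = -1.
v=43: a=43^0·(≡21), b=43^1·(≡13) mod 43; (21|43)=+1, (13|43)=+1; (−1)^{0·1·21}·(+1)^1·(+1)^0 = +1.
Ram(-481, 43) = {2, 37}; no ℚ_2-point on the conic.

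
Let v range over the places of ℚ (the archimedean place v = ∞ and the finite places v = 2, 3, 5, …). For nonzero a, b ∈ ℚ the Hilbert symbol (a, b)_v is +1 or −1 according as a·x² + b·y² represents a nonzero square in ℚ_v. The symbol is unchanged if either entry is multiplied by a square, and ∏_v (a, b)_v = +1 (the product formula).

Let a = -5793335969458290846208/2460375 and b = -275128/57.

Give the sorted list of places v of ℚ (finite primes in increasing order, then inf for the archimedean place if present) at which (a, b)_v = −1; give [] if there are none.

[2, 17, 19, inf]

(a, b) ≡ (-67830, -13566) mod (ℚ^×)²; places V = {2, 3, 5, 7, 11, 17, 19, ∞}.
(a,b)_2: α=9, β=3; u≡5, v≡1 (mod 8); ε(u)ε(v)=0·0, αω(v)=9·0, βω(u)=3·1; sum ≡ 1  ⇒  -1.
(a,b)_17: α=9, u≡14; β=3, v≡2 (mod 17); (14|17)=-1, (2|17)=+1; sign (−1)^0·-1^3·+1^9 = -1.
(a,b)_5: α=-3, u≡4; β=0, v≡1 (mod 5); (4|5)=+1, (1|5)=+1; sign (−1)^0·+1^0·+1^-3 = +1.
(a,b)_7: α=3, u≡6; β=1, v≡1 (mod 7); (6|7)=-1, (1|7)=+1; sign (−1)^1·-1^1·+1^3 = +1.
(a,b)_3: α=-9, u≡1; β=-1, v≡2 (mod 3); (1|3)=+1, (2|3)=-1; sign (−1)^1·+1^-1·-1^-9 = +1.
(a,b)_11: α=4, u≡10; β=0, v≡2 (mod 11); (10|11)=-1, (2|11)=-1; sign (−1)^0·-1^0·-1^4 = +1.
(a,b)_19: α=1, u≡18; β=-1, v≡10 (mod 19); (18|19)=-1, (10|19)=-1; sign (−1)^1·-1^-1·-1^1 = -1.
(a,b)_∞: sgn(-67830)=−, sgn(-13566)=−, so -1.
(-67830, -13566 / ℚ) ramifies at {2, 17, 19, ∞}: a division algebra.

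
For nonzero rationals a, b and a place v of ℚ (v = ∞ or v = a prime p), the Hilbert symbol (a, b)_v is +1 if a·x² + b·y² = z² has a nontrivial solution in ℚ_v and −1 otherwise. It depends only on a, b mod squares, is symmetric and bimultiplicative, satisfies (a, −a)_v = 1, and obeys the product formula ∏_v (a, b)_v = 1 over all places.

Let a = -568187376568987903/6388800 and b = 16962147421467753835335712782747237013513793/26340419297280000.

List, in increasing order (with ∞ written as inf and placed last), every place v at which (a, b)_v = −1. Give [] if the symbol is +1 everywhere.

[7, 11]

(a, b) ≡ (-77813366631, 11571) mod (ℚ^×)²; places V = {2, 3, 5, 7, 11, 13, 19, 29, 31, 37, 41, 43, ∞}.
(a,b)_7: α=1, u≡2; β=1, v≡4 (mod 7); (2|7)=+1, (4|7)=+1; sign (−1)^1·+1^1·+1^1 = -1.
(a,b)_13: α=1, u≡12; β=2, v≡10 (mod 13); (12|13)=+1, (10|13)=+1; sign (−1)^0·+1^2·+1^1 = +1.
(a,b)_37: α=1, u≡25; β=2, v≡21 (mod 37); (25|37)=+1, (21|37)=+1; sign (−1)^0·+1^2·+1^1 = +1.
(a,b)_2: α=-6, β=-16; u≡1, v≡3 (mod 8); ε(u)ε(v)=0·1, αω(v)=-6·1, βω(u)=-16·0; sum ≡ 0  ⇒  +1.
(a,b)_11: α=-3, u≡5; β=-8, v≡2 (mod 11); (5|11)=+1, (2|11)=-1; sign (−1)^0·+1^-8·-1^-3 = -1.
(a,b)_∞: sgn(-77813366631)=−, sgn(11571)=+, so +1.
(a,b)_31: α=1, u≡18; β=2, v≡9 (mod 31); (18|31)=+1, (9|31)=+1; sign (−1)^0·+1^2·+1^1 = +1.
(a,b)_5: α=-2, u≡1; β=-4, v≡1 (mod 5); (1|5)=+1, (1|5)=+1; sign (−1)^0·+1^-4·+1^-2 = +1.
(a,b)_43: α=2, u≡10; β=6, v≡1 (mod 43); (10|43)=+1, (1|43)=+1; sign (−1)^0·+1^6·+1^2 = +1.
(a,b)_41: α=1, u≡9; β=2, v≡4 (mod 41); (9|41)=+1, (4|41)=+1; sign (−1)^0·+1^2·+1^1 = +1.
(a,b)_29: α=1, u≡20; β=3, v≡7 (mod 29); (20|29)=+1, (7|29)=+1; sign (−1)^0·+1^3·+1^1 = +1.
(a,b)_19: α=5, u≡2; β=13, v≡11 (mod 19); (2|19)=-1, (11|19)=+1; sign (−1)^1·-1^13·+1^5 = +1.
(a,b)_3: α=-1, u≡1; β=-1, v≡2 (mod 3); (1|3)=+1, (2|3)=-1; sign (−1)^1·+1^-1·-1^-1 = +1.
Ram(-77813366631, 11571) = {7, 11}; no ℚ_7-point on the conic.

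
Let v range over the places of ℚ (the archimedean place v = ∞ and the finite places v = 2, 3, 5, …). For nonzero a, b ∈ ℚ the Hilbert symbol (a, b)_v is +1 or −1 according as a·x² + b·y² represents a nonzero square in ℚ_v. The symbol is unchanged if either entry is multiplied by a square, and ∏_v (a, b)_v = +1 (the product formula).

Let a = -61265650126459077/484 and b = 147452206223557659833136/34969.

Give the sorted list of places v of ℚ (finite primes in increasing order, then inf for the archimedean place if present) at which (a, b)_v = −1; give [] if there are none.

[2, 13, 19, 29]

(a, b) ≡ (-437, 182091) mod (ℚ^×)²; places V = {2, 3, 7, 11, 13, 17, 19, 23, 29, ∞}.
(a,b)_17: α=0, u≡3; β=-2, v≡16 (mod 17); (3|17)=-1, (16|17)=+1; sign (−1)^0·-1^-2·+1^0 = +1.
(a,b)_2: α=-2, β=4; u≡3, v≡3 (mod 8); ε(u)ε(v)=1·1, αω(v)=-2·1, βω(u)=4·1; sum ≡ 1  ⇒  -1.
(a,b)_19: α=5, u≡10; β=6, v≡10 (mod 19); (10|19)=-1, (10|19)=-1; sign (−1)^0·-1^6·-1^5 = -1.
(a,b)_13: α=2, u≡2; β=3, v≡5 (mod 13); (2|13)=-1, (5|13)=-1; sign (−1)^0·-1^3·-1^2 = -1.
(a,b)_29: α=4, u≡21; β=5, v≡18 (mod 29); (21|29)=-1, (18|29)=-1; sign (−1)^0·-1^5·-1^4 = -1.
(a,b)_11: α=-2, u≡5; β=-2, v≡8 (mod 11); (5|11)=+1, (8|11)=-1; sign (−1)^0·+1^-2·-1^-2 = +1.
(a,b)_23: α=1, u≡12; β=1, v≡5 (mod 23); (12|23)=+1, (5|23)=-1; sign (−1)^1·+1^1·-1^1 = +1.
(a,b)_3: α=2, u≡1; β=3, v≡1 (mod 3); (1|3)=+1, (1|3)=+1; sign (−1)^0·+1^3·+1^2 = +1.
(a,b)_7: α=0, u≡2; β=1, v≡1 (mod 7); (2|7)=+1, (1|7)=+1; sign (−1)^0·+1^1·+1^0 = +1.
(a,b)_∞: sgn(-437)=−, sgn(182091)=+, so +1.
(-437, 182091 / ℚ) ramifies at {2, 13, 19, 29}: a division algebra.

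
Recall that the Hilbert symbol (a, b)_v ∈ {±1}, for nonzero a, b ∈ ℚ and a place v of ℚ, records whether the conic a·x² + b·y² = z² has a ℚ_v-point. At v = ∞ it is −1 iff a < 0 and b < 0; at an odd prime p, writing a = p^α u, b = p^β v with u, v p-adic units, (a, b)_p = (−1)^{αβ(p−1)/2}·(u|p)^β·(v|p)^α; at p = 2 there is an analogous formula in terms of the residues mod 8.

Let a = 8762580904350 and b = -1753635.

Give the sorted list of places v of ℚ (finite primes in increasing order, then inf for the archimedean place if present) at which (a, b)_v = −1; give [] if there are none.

[2, 7, 13, 19]

(a, b) ≡ (13566, -3315) mod (ℚ^×)²; places V = {2, 3, 5, 7, 13, 17, 19, 23, ∞}.
(a,b)_2: α=1, β=0; u≡7, v≡5 (mod 8); ε(u)ε(v)=1·0, αω(v)=1·1, βω(u)=0·0; sum ≡ 1  ⇒  -1.
(a,b)_13: α=2, u≡6; β=1, v≡6 (mod 13); (6|13)=-1, (6|13)=-1; sign (−1)^0·-1^1·-1^2 = -1.
(a,b)_7: α=1, u≡3; β=0, v≡5 (mod 7); (3|7)=-1, (5|7)=-1; sign (−1)^0·-1^0·-1^1 = -1.
(a,b)_17: α=3, u≡16; β=1, v≡1 (mod 17); (16|17)=+1, (1|17)=+1; sign (−1)^0·+1^1·+1^3 = +1.
(a,b)_5: α=2, u≡4; β=1, v≡3 (mod 5); (4|5)=+1, (3|5)=-1; sign (−1)^0·+1^1·-1^2 = +1.
(a,b)_∞: sgn(13566)=+, sgn(-3315)=−, so +1.
(a,b)_3: α=1, u≡1; β=1, v≡2 (mod 3); (1|3)=+1, (2|3)=-1; sign (−1)^1·+1^1·-1^1 = +1.
(a,b)_23: α=2, u≡19; β=2, v≡20 (mod 23); (19|23)=-1, (20|23)=-1; sign (−1)^0·-1^2·-1^2 = +1.
(a,b)_19: α=1, u≡7; β=0, v≡8 (mod 19); (7|19)=+1, (8|19)=-1; sign (−1)^0·+1^0·-1^1 = -1.
Ram(13566, -3315) = {2, 7, 13, 19}; no ℚ_2-point on the conic.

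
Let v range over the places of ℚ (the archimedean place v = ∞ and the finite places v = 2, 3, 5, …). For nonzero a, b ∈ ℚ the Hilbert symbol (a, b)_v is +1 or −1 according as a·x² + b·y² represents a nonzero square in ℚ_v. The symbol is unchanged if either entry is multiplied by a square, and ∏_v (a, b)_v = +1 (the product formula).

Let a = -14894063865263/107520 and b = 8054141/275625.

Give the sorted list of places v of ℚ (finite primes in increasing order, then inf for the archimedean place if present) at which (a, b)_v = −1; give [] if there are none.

[3, 17, 29, 31]

(a, b) ≡ (-55335, 29) mod (ℚ^×)²; places V = {2, 3, 5, 7, 11, 17, 29, 31, ∞}.
(a,b)_5: α=-1, u≡3; β=-4, v≡1 (mod 5); (3|5)=-1, (1|5)=+1; sign (−1)^0·-1^-4·+1^-1 = +1.
(a,b)_3: α=-1, u≡2; β=-2, v≡2 (mod 3); (2|3)=-1, (2|3)=-1; sign (−1)^0·-1^-2·-1^-1 = -1.
(a,b)_29: α=2, u≡11; β=1, v≡6 (mod 29); (11|29)=-1, (6|29)=+1; sign (−1)^0·-1^1·+1^2 = -1.
(a,b)_31: α=3, u≡15; β=2, v≡26 (mod 31); (15|31)=-1, (26|31)=-1; sign (−1)^0·-1^2·-1^3 = -1.
(a,b)_7: α=-1, u≡6; β=-2, v≡1 (mod 7); (6|7)=-1, (1|7)=+1; sign (−1)^0·-1^-2·+1^-1 = +1.
(a,b)_∞: sgn(-55335)=−, sgn(29)=+, so +1.
(a,b)_11: α=2, u≡10; β=0, v≡2 (mod 11); (10|11)=-1, (2|11)=-1; sign (−1)^0·-1^0·-1^2 = +1.
(a,b)_2: α=-10, β=0; u≡1, v≡5 (mod 8); ε(u)ε(v)=0·0, αω(v)=-10·1, βω(u)=0·0; sum ≡ 0  ⇒  +1.
(a,b)_17: α=3, u≡2; β=2, v≡10 (mod 17); (2|17)=+1, (10|17)=-1; sign (−1)^0·+1^2·-1^3 = -1.
|Ram(-55335, 29)| = 4, even; anisotropic at {3, 17, 29, 31}.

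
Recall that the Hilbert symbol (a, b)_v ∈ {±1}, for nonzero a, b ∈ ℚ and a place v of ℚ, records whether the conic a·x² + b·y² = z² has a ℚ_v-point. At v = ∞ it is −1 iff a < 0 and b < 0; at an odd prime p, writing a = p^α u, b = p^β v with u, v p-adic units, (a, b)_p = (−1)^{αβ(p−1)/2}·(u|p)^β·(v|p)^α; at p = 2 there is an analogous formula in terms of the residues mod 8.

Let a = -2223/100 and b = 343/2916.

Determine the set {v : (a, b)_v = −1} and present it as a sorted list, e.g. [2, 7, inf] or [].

[7, 13]

(a, b) ≡ (-247, 7) mod (ℚ^×)²; places V = {2, 3, 5, 7, 13, 19, ∞}.
(a,b)_5: α=-2, u≡3; β=0, v≡3 (mod 5); (3|5)=-1, (3|5)=-1; sign (−1)^0·-1^0·-1^-2 = +1.
(a,b)_3: α=2, u≡2; β=-6, v≡1 (mod 3); (2|3)=-1, (1|3)=+1; sign (−1)^0·-1^-6·+1^2 = +1.
(a,b)_19: α=1, u≡7; β=0, v≡17 (mod 19); (7|19)=+1, (17|19)=+1; sign (−1)^0·+1^0·+1^1 = +1.
(a,b)_∞: sgn(-247)=−, sgn(7)=+, so +1.
(a,b)_13: α=1, u≡7; β=0, v≡11 (mod 13); (7|13)=-1, (11|13)=-1; sign (−1)^0·-1^0·-1^1 = -1.
(a,b)_2: α=-2, β=-2; u≡1, v≡7 (mod 8); ε(u)ε(v)=0·1, αω(v)=-2·0, βω(u)=-2·0; sum ≡ 0  ⇒  +1.
(a,b)_7: α=0, u≡5; β=3, v≡2 (mod 7); (5|7)=-1, (2|7)=+1; sign (−1)^0·-1^3·+1^0 = -1.
Ram(-247, 7) = {7, 13}; no ℚ_7-point on the conic.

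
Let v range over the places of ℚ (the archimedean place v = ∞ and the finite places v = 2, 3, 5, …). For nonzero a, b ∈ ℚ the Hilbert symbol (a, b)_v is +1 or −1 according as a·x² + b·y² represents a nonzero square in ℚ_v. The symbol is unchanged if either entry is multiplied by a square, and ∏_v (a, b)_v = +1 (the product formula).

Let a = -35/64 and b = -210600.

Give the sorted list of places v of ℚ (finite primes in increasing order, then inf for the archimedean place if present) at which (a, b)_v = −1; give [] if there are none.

Mod squares: a ≡ -35, b ≡ -26. Check v ∈ {∞, 2, 3, 5, 7, 13}.
v=3: a=3^0·(≡1), b=3^4·(≡1) mod 3; (1|3)=+1, (1|3)=+1; (−1)^{0·4·1}·(+1)^4·(+1)^0 = +1.
v=2: v_2(a)=-6, v_2(b)=3; units ≡ 5, 3 (mod 8); ε·ε+αω+βω = 0·1+-6·1+3·1 ≡ 1  ⇒  (a,b)_2 = -1.
v=13: a=13^0·(≡9), b=13^1·(≡11) mod 13; (9|13)=+1, (11|13)=-1; (−1)^{0·1·6}·(+1)^1·(-1)^0 = +1.
v=5: a=5^1·(≡2), b=5^2·(≡1) mod 5; (2|5)=-1, (1|5)=+1; (−1)^{1·2·2}·(-1)^2·(+1)^1 = +1.
v=∞: -35 < 0 and -26 < 0  ⇒  (a,b)_∞ = -1.
v=7: a=7^1·(≡2), b=7^0·(≡2) mod 7; (2|7)=+1, (2|7)=+1; (−1)^{1·0·3}·(+1)^0·(+1)^1 = +1.
Ram(-35, -26) = {2, ∞}; no ℚ_2-point on the conic.

[2, inf]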